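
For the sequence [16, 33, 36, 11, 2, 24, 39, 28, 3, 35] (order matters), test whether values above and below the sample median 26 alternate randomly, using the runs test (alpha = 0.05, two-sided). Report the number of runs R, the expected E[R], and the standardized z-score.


Step 1: Compute median = 26; label A = above, B = below.
Labels in order: BAABBBAABA  (n_A = 5, n_B = 5)
Step 2: Count runs R = 6.
Step 3: Under H0 (random ordering), E[R] = 2*n_A*n_B/(n_A+n_B) + 1 = 2*5*5/10 + 1 = 6.0000.
        Var[R] = 2*n_A*n_B*(2*n_A*n_B - n_A - n_B) / ((n_A+n_B)^2 * (n_A+n_B-1)) = 2000/900 = 2.2222.
        SD[R] = 1.4907.
Step 4: R = E[R], so z = 0 with no continuity correction.
Step 5: Two-sided p-value via normal approximation = 2*(1 - Phi(|z|)) = 1.000000.
Step 6: alpha = 0.05. fail to reject H0.

R = 6, z = 0.0000, p = 1.000000, fail to reject H0.


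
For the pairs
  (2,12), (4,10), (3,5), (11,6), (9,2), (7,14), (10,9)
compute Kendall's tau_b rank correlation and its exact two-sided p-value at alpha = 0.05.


Step 1: Enumerate the 21 unordered pairs (i,j) with i<j and classify each by sign(x_j-x_i) * sign(y_j-y_i).
  (1,2):dx=+2,dy=-2->D; (1,3):dx=+1,dy=-7->D; (1,4):dx=+9,dy=-6->D; (1,5):dx=+7,dy=-10->D
  (1,6):dx=+5,dy=+2->C; (1,7):dx=+8,dy=-3->D; (2,3):dx=-1,dy=-5->C; (2,4):dx=+7,dy=-4->D
  (2,5):dx=+5,dy=-8->D; (2,6):dx=+3,dy=+4->C; (2,7):dx=+6,dy=-1->D; (3,4):dx=+8,dy=+1->C
  (3,5):dx=+6,dy=-3->D; (3,6):dx=+4,dy=+9->C; (3,7):dx=+7,dy=+4->C; (4,5):dx=-2,dy=-4->C
  (4,6):dx=-4,dy=+8->D; (4,7):dx=-1,dy=+3->D; (5,6):dx=-2,dy=+12->D; (5,7):dx=+1,dy=+7->C
  (6,7):dx=+3,dy=-5->D
Step 2: C = 8, D = 13, total pairs = 21.
Step 3: tau = (C - D)/(n(n-1)/2) = (8 - 13)/21 = -0.238095.
Step 4: Exact two-sided p-value (enumerate n! = 5040 permutations of y under H0): p = 0.561905.
Step 5: alpha = 0.05. fail to reject H0.

tau_b = -0.2381 (C=8, D=13), p = 0.561905, fail to reject H0.


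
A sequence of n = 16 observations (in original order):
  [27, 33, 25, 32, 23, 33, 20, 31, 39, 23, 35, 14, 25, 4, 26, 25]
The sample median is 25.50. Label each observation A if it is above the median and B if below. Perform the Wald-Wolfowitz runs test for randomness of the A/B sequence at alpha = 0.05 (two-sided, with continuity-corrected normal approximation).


Step 1: Compute median = 25.50; label A = above, B = below.
Labels in order: AABABABAABABBBAB  (n_A = 8, n_B = 8)
Step 2: Count runs R = 12.
Step 3: Under H0 (random ordering), E[R] = 2*n_A*n_B/(n_A+n_B) + 1 = 2*8*8/16 + 1 = 9.0000.
        Var[R] = 2*n_A*n_B*(2*n_A*n_B - n_A - n_B) / ((n_A+n_B)^2 * (n_A+n_B-1)) = 14336/3840 = 3.7333.
        SD[R] = 1.9322.
Step 4: Continuity-corrected z = (R - 0.5 - E[R]) / SD[R] = (12 - 0.5 - 9.0000) / 1.9322 = 1.2939.
Step 5: Two-sided p-value via normal approximation = 2*(1 - Phi(|z|)) = 0.195709.
Step 6: alpha = 0.05. fail to reject H0.

R = 12, z = 1.2939, p = 0.195709, fail to reject H0.


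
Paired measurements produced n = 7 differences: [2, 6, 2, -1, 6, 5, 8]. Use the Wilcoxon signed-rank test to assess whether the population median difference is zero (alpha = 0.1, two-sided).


Step 1: Drop any zero differences (none here) and take |d_i|.
|d| = [2, 6, 2, 1, 6, 5, 8]
Step 2: Midrank |d_i| (ties get averaged ranks).
ranks: |2|->2.5, |6|->5.5, |2|->2.5, |1|->1, |6|->5.5, |5|->4, |8|->7
Step 3: Attach original signs; sum ranks with positive sign and with negative sign.
W+ = 2.5 + 5.5 + 2.5 + 5.5 + 4 + 7 = 27
W- = 1 = 1
(Check: W+ + W- = 28 should equal n(n+1)/2 = 28.)
Step 4: Test statistic W = min(W+, W-) = 1.
Step 5: Ties in |d|, so use the tie-corrected normal approximation.
        E[W] = n(n+1)/4 = 7*8/4 = 14.
        Tie groups: |d|=2 (t=2), |d|=6 (t=2); sum(t^3 - t) = 12.
        Var[W] = n(n+1)(2n+1)/24 - sum(t^3-t)/48 = 840/24 - 12/48 = 34.75.
        z = (W - E[W]) / sqrt(Var[W]) = (1 - 14) / 5.8949 = -2.2053.
        Two-sided p = 2*Phi(z) = 0.027434.
Step 6: alpha = 0.1. reject H0.

W+ = 27, W- = 1, W = min = 1, p = 0.027434, reject H0.


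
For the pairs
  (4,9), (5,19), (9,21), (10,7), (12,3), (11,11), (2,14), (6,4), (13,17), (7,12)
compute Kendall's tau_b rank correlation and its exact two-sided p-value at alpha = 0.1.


Step 1: Enumerate the 45 unordered pairs (i,j) with i<j and classify each by sign(x_j-x_i) * sign(y_j-y_i).
  (1,2):dx=+1,dy=+10->C; (1,3):dx=+5,dy=+12->C; (1,4):dx=+6,dy=-2->D; (1,5):dx=+8,dy=-6->D
  (1,6):dx=+7,dy=+2->C; (1,7):dx=-2,dy=+5->D; (1,8):dx=+2,dy=-5->D; (1,9):dx=+9,dy=+8->C
  (1,10):dx=+3,dy=+3->C; (2,3):dx=+4,dy=+2->C; (2,4):dx=+5,dy=-12->D; (2,5):dx=+7,dy=-16->D
  (2,6):dx=+6,dy=-8->D; (2,7):dx=-3,dy=-5->C; (2,8):dx=+1,dy=-15->D; (2,9):dx=+8,dy=-2->D
  (2,10):dx=+2,dy=-7->D; (3,4):dx=+1,dy=-14->D; (3,5):dx=+3,dy=-18->D; (3,6):dx=+2,dy=-10->D
  (3,7):dx=-7,dy=-7->C; (3,8):dx=-3,dy=-17->C; (3,9):dx=+4,dy=-4->D; (3,10):dx=-2,dy=-9->C
  (4,5):dx=+2,dy=-4->D; (4,6):dx=+1,dy=+4->C; (4,7):dx=-8,dy=+7->D; (4,8):dx=-4,dy=-3->C
  (4,9):dx=+3,dy=+10->C; (4,10):dx=-3,dy=+5->D; (5,6):dx=-1,dy=+8->D; (5,7):dx=-10,dy=+11->D
  (5,8):dx=-6,dy=+1->D; (5,9):dx=+1,dy=+14->C; (5,10):dx=-5,dy=+9->D; (6,7):dx=-9,dy=+3->D
  (6,8):dx=-5,dy=-7->C; (6,9):dx=+2,dy=+6->C; (6,10):dx=-4,dy=+1->D; (7,8):dx=+4,dy=-10->D
  (7,9):dx=+11,dy=+3->C; (7,10):dx=+5,dy=-2->D; (8,9):dx=+7,dy=+13->C; (8,10):dx=+1,dy=+8->C
  (9,10):dx=-6,dy=-5->C
Step 2: C = 20, D = 25, total pairs = 45.
Step 3: tau = (C - D)/(n(n-1)/2) = (20 - 25)/45 = -0.111111.
Step 4: Exact two-sided p-value (enumerate n! = 3628800 permutations of y under H0): p = 0.727490.
Step 5: alpha = 0.1. fail to reject H0.

tau_b = -0.1111 (C=20, D=25), p = 0.727490, fail to reject H0.


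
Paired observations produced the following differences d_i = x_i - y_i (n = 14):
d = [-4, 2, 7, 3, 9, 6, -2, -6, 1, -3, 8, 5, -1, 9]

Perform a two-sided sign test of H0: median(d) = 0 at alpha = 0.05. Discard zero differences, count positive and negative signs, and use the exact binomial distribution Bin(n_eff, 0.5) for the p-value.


Step 1: Discard zero differences. Original n = 14; n_eff = number of nonzero differences = 14.
Nonzero differences (with sign): -4, +2, +7, +3, +9, +6, -2, -6, +1, -3, +8, +5, -1, +9
Step 2: Count signs: positive = 9, negative = 5.
Step 3: Under H0: P(positive) = 0.5, so the number of positives S ~ Bin(14, 0.5).
Step 4: Two-sided exact p-value = sum of Bin(14,0.5) probabilities at or below the observed probability = 0.423950.
Step 5: alpha = 0.05. fail to reject H0.

n_eff = 14, pos = 9, neg = 5, p = 0.423950, fail to reject H0.


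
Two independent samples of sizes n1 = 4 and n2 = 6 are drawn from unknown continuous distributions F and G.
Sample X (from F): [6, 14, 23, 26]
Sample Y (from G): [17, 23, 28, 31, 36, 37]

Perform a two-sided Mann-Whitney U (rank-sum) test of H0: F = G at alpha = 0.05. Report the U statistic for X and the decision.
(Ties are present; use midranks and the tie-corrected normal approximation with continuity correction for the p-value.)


Step 1: Combine and sort all 10 observations; assign midranks.
sorted (value, group): (6,X), (14,X), (17,Y), (23,X), (23,Y), (26,X), (28,Y), (31,Y), (36,Y), (37,Y)
ranks: 6->1, 14->2, 17->3, 23->4.5, 23->4.5, 26->6, 28->7, 31->8, 36->9, 37->10
Step 2: Rank sum for X: R1 = 1 + 2 + 4.5 + 6 = 13.5.
Step 3: U_X = R1 - n1(n1+1)/2 = 13.5 - 4*5/2 = 13.5 - 10 = 3.5.
       U_Y = n1*n2 - U_X = 24 - 3.5 = 20.5.
Step 4: Ties are present, so use the tie-corrected normal approximation (with continuity correction) for the p-value.
Step 5: p-value = 0.087118; compare to alpha = 0.05. fail to reject H0.

U_X = 3.5, p = 0.087118, fail to reject H0 at alpha = 0.05.


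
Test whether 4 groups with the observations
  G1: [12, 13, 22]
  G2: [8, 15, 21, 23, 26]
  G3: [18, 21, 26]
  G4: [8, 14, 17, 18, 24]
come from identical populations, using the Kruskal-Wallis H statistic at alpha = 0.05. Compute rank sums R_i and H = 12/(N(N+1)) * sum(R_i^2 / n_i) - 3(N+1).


Step 1: Combine all N = 16 observations and assign midranks.
sorted (value, group, rank): (8,G2,1.5), (8,G4,1.5), (12,G1,3), (13,G1,4), (14,G4,5), (15,G2,6), (17,G4,7), (18,G3,8.5), (18,G4,8.5), (21,G2,10.5), (21,G3,10.5), (22,G1,12), (23,G2,13), (24,G4,14), (26,G2,15.5), (26,G3,15.5)
Step 2: Sum ranks within each group.
R_1 = 19 (n_1 = 3)
R_2 = 46.5 (n_2 = 5)
R_3 = 34.5 (n_3 = 3)
R_4 = 36 (n_4 = 5)
Step 3: H = 12/(N(N+1)) * sum(R_i^2/n_i) - 3(N+1)
     = 12/(16*17) * (19^2/3 + 46.5^2/5 + 34.5^2/3 + 36^2/5) - 3*17
     = 0.044118 * 1208.73 - 51
     = 2.326471.
Step 4: Ties present; correction factor C = 1 - 24/(16^3 - 16) = 0.994118. Corrected H = 2.326471 / 0.994118 = 2.340237.
Step 5: Under H0, H ~ chi^2(3); p-value = 0.504856.
Step 6: alpha = 0.05. fail to reject H0.

H = 2.3402, df = 3, p = 0.504856, fail to reject H0.


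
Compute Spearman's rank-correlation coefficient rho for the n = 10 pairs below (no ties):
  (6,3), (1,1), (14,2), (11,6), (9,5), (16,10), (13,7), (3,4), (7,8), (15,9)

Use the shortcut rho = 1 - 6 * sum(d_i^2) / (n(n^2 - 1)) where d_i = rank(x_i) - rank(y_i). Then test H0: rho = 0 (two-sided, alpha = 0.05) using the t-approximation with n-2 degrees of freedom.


Step 1: Rank x and y separately (midranks; no ties here).
rank(x): 6->3, 1->1, 14->8, 11->6, 9->5, 16->10, 13->7, 3->2, 7->4, 15->9
rank(y): 3->3, 1->1, 2->2, 6->6, 5->5, 10->10, 7->7, 4->4, 8->8, 9->9
Step 2: d_i = R_x(i) - R_y(i); compute d_i^2.
  (3-3)^2=0, (1-1)^2=0, (8-2)^2=36, (6-6)^2=0, (5-5)^2=0, (10-10)^2=0, (7-7)^2=0, (2-4)^2=4, (4-8)^2=16, (9-9)^2=0
sum(d^2) = 56.
Step 3: rho = 1 - 6*56 / (10*(10^2 - 1)) = 1 - 336/990 = 0.660606.
Step 4: Under H0, t = rho * sqrt((n-2)/(1-rho^2)) = 2.4889 ~ t(8).
Step 5: Two-sided p-value from the t-distribution with 8 df = 0.037588.
Step 6: alpha = 0.05. reject H0.

rho = 0.6606, p = 0.037588, reject H0 at alpha = 0.05.


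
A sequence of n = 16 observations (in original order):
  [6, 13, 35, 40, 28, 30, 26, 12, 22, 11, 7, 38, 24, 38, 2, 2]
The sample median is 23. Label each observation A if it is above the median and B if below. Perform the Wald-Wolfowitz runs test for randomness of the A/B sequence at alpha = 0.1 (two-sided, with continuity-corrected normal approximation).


Step 1: Compute median = 23; label A = above, B = below.
Labels in order: BBAAAAABBBBAAABB  (n_A = 8, n_B = 8)
Step 2: Count runs R = 5.
Step 3: Under H0 (random ordering), E[R] = 2*n_A*n_B/(n_A+n_B) + 1 = 2*8*8/16 + 1 = 9.0000.
        Var[R] = 2*n_A*n_B*(2*n_A*n_B - n_A - n_B) / ((n_A+n_B)^2 * (n_A+n_B-1)) = 14336/3840 = 3.7333.
        SD[R] = 1.9322.
Step 4: Continuity-corrected z = (R + 0.5 - E[R]) / SD[R] = (5 + 0.5 - 9.0000) / 1.9322 = -1.8114.
Step 5: Two-sided p-value via normal approximation = 2*(1 - Phi(|z|)) = 0.070076.
Step 6: alpha = 0.1. reject H0.

R = 5, z = -1.8114, p = 0.070076, reject H0.


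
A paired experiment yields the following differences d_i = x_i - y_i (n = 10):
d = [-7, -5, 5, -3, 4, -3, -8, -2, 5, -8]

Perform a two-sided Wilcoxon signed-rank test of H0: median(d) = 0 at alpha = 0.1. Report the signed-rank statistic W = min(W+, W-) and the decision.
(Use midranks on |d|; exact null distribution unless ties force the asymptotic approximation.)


Step 1: Drop any zero differences (none here) and take |d_i|.
|d| = [7, 5, 5, 3, 4, 3, 8, 2, 5, 8]
Step 2: Midrank |d_i| (ties get averaged ranks).
ranks: |7|->8, |5|->6, |5|->6, |3|->2.5, |4|->4, |3|->2.5, |8|->9.5, |2|->1, |5|->6, |8|->9.5
Step 3: Attach original signs; sum ranks with positive sign and with negative sign.
W+ = 6 + 4 + 6 = 16
W- = 8 + 6 + 2.5 + 2.5 + 9.5 + 1 + 9.5 = 39
(Check: W+ + W- = 55 should equal n(n+1)/2 = 55.)
Step 4: Test statistic W = min(W+, W-) = 16.
Step 5: Ties in |d|, so use the tie-corrected normal approximation.
        E[W] = n(n+1)/4 = 10*11/4 = 27.5.
        Tie groups: |d|=3 (t=2), |d|=5 (t=3), |d|=8 (t=2); sum(t^3 - t) = 36.
        Var[W] = n(n+1)(2n+1)/24 - sum(t^3-t)/48 = 2310/24 - 36/48 = 95.5.
        z = (W - E[W]) / sqrt(Var[W]) = (16 - 27.5) / 9.7724 = -1.1768.
        Two-sided p = 2*Phi(z) = 0.239282.
Step 6: alpha = 0.1. fail to reject H0.

W+ = 16, W- = 39, W = min = 16, p = 0.239282, fail to reject H0.


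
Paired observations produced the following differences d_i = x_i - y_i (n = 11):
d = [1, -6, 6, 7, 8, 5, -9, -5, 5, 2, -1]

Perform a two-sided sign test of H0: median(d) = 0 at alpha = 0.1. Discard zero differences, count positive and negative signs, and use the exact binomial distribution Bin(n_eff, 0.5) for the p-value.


Step 1: Discard zero differences. Original n = 11; n_eff = number of nonzero differences = 11.
Nonzero differences (with sign): +1, -6, +6, +7, +8, +5, -9, -5, +5, +2, -1
Step 2: Count signs: positive = 7, negative = 4.
Step 3: Under H0: P(positive) = 0.5, so the number of positives S ~ Bin(11, 0.5).
Step 4: Two-sided exact p-value = sum of Bin(11,0.5) probabilities at or below the observed probability = 0.548828.
Step 5: alpha = 0.1. fail to reject H0.

n_eff = 11, pos = 7, neg = 4, p = 0.548828, fail to reject H0.


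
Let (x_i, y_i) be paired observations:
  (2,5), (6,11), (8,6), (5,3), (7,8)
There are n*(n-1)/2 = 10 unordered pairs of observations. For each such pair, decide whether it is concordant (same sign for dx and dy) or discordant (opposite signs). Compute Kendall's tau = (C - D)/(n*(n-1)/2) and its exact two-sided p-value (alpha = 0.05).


Step 1: Enumerate the 10 unordered pairs (i,j) with i<j and classify each by sign(x_j-x_i) * sign(y_j-y_i).
  (1,2):dx=+4,dy=+6->C; (1,3):dx=+6,dy=+1->C; (1,4):dx=+3,dy=-2->D; (1,5):dx=+5,dy=+3->C
  (2,3):dx=+2,dy=-5->D; (2,4):dx=-1,dy=-8->C; (2,5):dx=+1,dy=-3->D; (3,4):dx=-3,dy=-3->C
  (3,5):dx=-1,dy=+2->D; (4,5):dx=+2,dy=+5->C
Step 2: C = 6, D = 4, total pairs = 10.
Step 3: tau = (C - D)/(n(n-1)/2) = (6 - 4)/10 = 0.200000.
Step 4: Exact two-sided p-value (enumerate n! = 120 permutations of y under H0): p = 0.816667.
Step 5: alpha = 0.05. fail to reject H0.

tau_b = 0.2000 (C=6, D=4), p = 0.816667, fail to reject H0.


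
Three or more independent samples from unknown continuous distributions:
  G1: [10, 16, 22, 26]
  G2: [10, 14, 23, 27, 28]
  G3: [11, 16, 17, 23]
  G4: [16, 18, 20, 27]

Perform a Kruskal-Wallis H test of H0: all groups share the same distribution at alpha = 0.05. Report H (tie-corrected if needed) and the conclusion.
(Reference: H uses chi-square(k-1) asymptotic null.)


Step 1: Combine all N = 17 observations and assign midranks.
sorted (value, group, rank): (10,G1,1.5), (10,G2,1.5), (11,G3,3), (14,G2,4), (16,G1,6), (16,G3,6), (16,G4,6), (17,G3,8), (18,G4,9), (20,G4,10), (22,G1,11), (23,G2,12.5), (23,G3,12.5), (26,G1,14), (27,G2,15.5), (27,G4,15.5), (28,G2,17)
Step 2: Sum ranks within each group.
R_1 = 32.5 (n_1 = 4)
R_2 = 50.5 (n_2 = 5)
R_3 = 29.5 (n_3 = 4)
R_4 = 40.5 (n_4 = 4)
Step 3: H = 12/(N(N+1)) * sum(R_i^2/n_i) - 3(N+1)
     = 12/(17*18) * (32.5^2/4 + 50.5^2/5 + 29.5^2/4 + 40.5^2/4) - 3*18
     = 0.039216 * 1401.74 - 54
     = 0.970098.
Step 4: Ties present; correction factor C = 1 - 42/(17^3 - 17) = 0.991422. Corrected H = 0.970098 / 0.991422 = 0.978492.
Step 5: Under H0, H ~ chi^2(3); p-value = 0.806456.
Step 6: alpha = 0.05. fail to reject H0.

H = 0.9785, df = 3, p = 0.806456, fail to reject H0.


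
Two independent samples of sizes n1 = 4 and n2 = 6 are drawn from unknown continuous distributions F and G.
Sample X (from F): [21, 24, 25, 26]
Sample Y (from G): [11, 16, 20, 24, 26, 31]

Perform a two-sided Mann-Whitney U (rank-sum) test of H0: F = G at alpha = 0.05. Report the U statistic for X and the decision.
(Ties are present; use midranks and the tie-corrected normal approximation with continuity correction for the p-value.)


Step 1: Combine and sort all 10 observations; assign midranks.
sorted (value, group): (11,Y), (16,Y), (20,Y), (21,X), (24,X), (24,Y), (25,X), (26,X), (26,Y), (31,Y)
ranks: 11->1, 16->2, 20->3, 21->4, 24->5.5, 24->5.5, 25->7, 26->8.5, 26->8.5, 31->10
Step 2: Rank sum for X: R1 = 4 + 5.5 + 7 + 8.5 = 25.
Step 3: U_X = R1 - n1(n1+1)/2 = 25 - 4*5/2 = 25 - 10 = 15.
       U_Y = n1*n2 - U_X = 24 - 15 = 9.
Step 4: Ties are present, so use the tie-corrected normal approximation (with continuity correction) for the p-value.
Step 5: p-value = 0.591778; compare to alpha = 0.05. fail to reject H0.

U_X = 15, p = 0.591778, fail to reject H0 at alpha = 0.05.


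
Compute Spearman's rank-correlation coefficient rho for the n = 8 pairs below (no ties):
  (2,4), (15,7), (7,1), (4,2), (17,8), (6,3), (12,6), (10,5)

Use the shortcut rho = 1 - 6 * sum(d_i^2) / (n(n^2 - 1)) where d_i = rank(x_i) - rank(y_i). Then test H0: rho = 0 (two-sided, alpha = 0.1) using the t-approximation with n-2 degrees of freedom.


Step 1: Rank x and y separately (midranks; no ties here).
rank(x): 2->1, 15->7, 7->4, 4->2, 17->8, 6->3, 12->6, 10->5
rank(y): 4->4, 7->7, 1->1, 2->2, 8->8, 3->3, 6->6, 5->5
Step 2: d_i = R_x(i) - R_y(i); compute d_i^2.
  (1-4)^2=9, (7-7)^2=0, (4-1)^2=9, (2-2)^2=0, (8-8)^2=0, (3-3)^2=0, (6-6)^2=0, (5-5)^2=0
sum(d^2) = 18.
Step 3: rho = 1 - 6*18 / (8*(8^2 - 1)) = 1 - 108/504 = 0.785714.
Step 4: Under H0, t = rho * sqrt((n-2)/(1-rho^2)) = 3.1113 ~ t(6).
Step 5: Two-sided p-value from the t-distribution with 6 df = 0.020815.
Step 6: alpha = 0.1. reject H0.

rho = 0.7857, p = 0.020815, reject H0 at alpha = 0.1.


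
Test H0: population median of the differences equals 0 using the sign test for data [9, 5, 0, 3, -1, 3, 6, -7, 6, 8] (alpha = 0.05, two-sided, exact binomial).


Step 1: Discard zero differences. Original n = 10; n_eff = number of nonzero differences = 9.
Nonzero differences (with sign): +9, +5, +3, -1, +3, +6, -7, +6, +8
Step 2: Count signs: positive = 7, negative = 2.
Step 3: Under H0: P(positive) = 0.5, so the number of positives S ~ Bin(9, 0.5).
Step 4: Two-sided exact p-value = sum of Bin(9,0.5) probabilities at or below the observed probability = 0.179688.
Step 5: alpha = 0.05. fail to reject H0.

n_eff = 9, pos = 7, neg = 2, p = 0.179688, fail to reject H0.


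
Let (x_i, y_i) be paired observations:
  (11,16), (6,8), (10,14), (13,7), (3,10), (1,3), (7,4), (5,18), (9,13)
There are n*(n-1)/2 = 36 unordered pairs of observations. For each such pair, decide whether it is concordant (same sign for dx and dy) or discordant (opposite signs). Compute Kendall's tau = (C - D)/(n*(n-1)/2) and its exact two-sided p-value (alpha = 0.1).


Step 1: Enumerate the 36 unordered pairs (i,j) with i<j and classify each by sign(x_j-x_i) * sign(y_j-y_i).
  (1,2):dx=-5,dy=-8->C; (1,3):dx=-1,dy=-2->C; (1,4):dx=+2,dy=-9->D; (1,5):dx=-8,dy=-6->C
  (1,6):dx=-10,dy=-13->C; (1,7):dx=-4,dy=-12->C; (1,8):dx=-6,dy=+2->D; (1,9):dx=-2,dy=-3->C
  (2,3):dx=+4,dy=+6->C; (2,4):dx=+7,dy=-1->D; (2,5):dx=-3,dy=+2->D; (2,6):dx=-5,dy=-5->C
  (2,7):dx=+1,dy=-4->D; (2,8):dx=-1,dy=+10->D; (2,9):dx=+3,dy=+5->C; (3,4):dx=+3,dy=-7->D
  (3,5):dx=-7,dy=-4->C; (3,6):dx=-9,dy=-11->C; (3,7):dx=-3,dy=-10->C; (3,8):dx=-5,dy=+4->D
  (3,9):dx=-1,dy=-1->C; (4,5):dx=-10,dy=+3->D; (4,6):dx=-12,dy=-4->C; (4,7):dx=-6,dy=-3->C
  (4,8):dx=-8,dy=+11->D; (4,9):dx=-4,dy=+6->D; (5,6):dx=-2,dy=-7->C; (5,7):dx=+4,dy=-6->D
  (5,8):dx=+2,dy=+8->C; (5,9):dx=+6,dy=+3->C; (6,7):dx=+6,dy=+1->C; (6,8):dx=+4,dy=+15->C
  (6,9):dx=+8,dy=+10->C; (7,8):dx=-2,dy=+14->D; (7,9):dx=+2,dy=+9->C; (8,9):dx=+4,dy=-5->D
Step 2: C = 22, D = 14, total pairs = 36.
Step 3: tau = (C - D)/(n(n-1)/2) = (22 - 14)/36 = 0.222222.
Step 4: Exact two-sided p-value (enumerate n! = 362880 permutations of y under H0): p = 0.476709.
Step 5: alpha = 0.1. fail to reject H0.

tau_b = 0.2222 (C=22, D=14), p = 0.476709, fail to reject H0.


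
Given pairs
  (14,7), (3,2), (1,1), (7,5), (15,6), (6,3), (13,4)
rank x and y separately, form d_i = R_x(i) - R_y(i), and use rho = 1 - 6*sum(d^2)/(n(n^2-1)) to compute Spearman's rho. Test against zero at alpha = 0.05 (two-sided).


Step 1: Rank x and y separately (midranks; no ties here).
rank(x): 14->6, 3->2, 1->1, 7->4, 15->7, 6->3, 13->5
rank(y): 7->7, 2->2, 1->1, 5->5, 6->6, 3->3, 4->4
Step 2: d_i = R_x(i) - R_y(i); compute d_i^2.
  (6-7)^2=1, (2-2)^2=0, (1-1)^2=0, (4-5)^2=1, (7-6)^2=1, (3-3)^2=0, (5-4)^2=1
sum(d^2) = 4.
Step 3: rho = 1 - 6*4 / (7*(7^2 - 1)) = 1 - 24/336 = 0.928571.
Step 4: Under H0, t = rho * sqrt((n-2)/(1-rho^2)) = 5.5943 ~ t(5).
Step 5: Two-sided p-value from the t-distribution with 5 df = 0.002519.
Step 6: alpha = 0.05. reject H0.

rho = 0.9286, p = 0.002519, reject H0 at alpha = 0.05.


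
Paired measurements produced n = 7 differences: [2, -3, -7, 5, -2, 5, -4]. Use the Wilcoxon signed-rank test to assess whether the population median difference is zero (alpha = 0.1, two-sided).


Step 1: Drop any zero differences (none here) and take |d_i|.
|d| = [2, 3, 7, 5, 2, 5, 4]
Step 2: Midrank |d_i| (ties get averaged ranks).
ranks: |2|->1.5, |3|->3, |7|->7, |5|->5.5, |2|->1.5, |5|->5.5, |4|->4
Step 3: Attach original signs; sum ranks with positive sign and with negative sign.
W+ = 1.5 + 5.5 + 5.5 = 12.5
W- = 3 + 7 + 1.5 + 4 = 15.5
(Check: W+ + W- = 28 should equal n(n+1)/2 = 28.)
Step 4: Test statistic W = min(W+, W-) = 12.5.
Step 5: Ties in |d|, so use the tie-corrected normal approximation.
        E[W] = n(n+1)/4 = 7*8/4 = 14.
        Tie groups: |d|=2 (t=2), |d|=5 (t=2); sum(t^3 - t) = 12.
        Var[W] = n(n+1)(2n+1)/24 - sum(t^3-t)/48 = 840/24 - 12/48 = 34.75.
        z = (W - E[W]) / sqrt(Var[W]) = (12.5 - 14) / 5.8949 = -0.2545.
        Two-sided p = 2*Phi(z) = 0.799143.
Step 6: alpha = 0.1. fail to reject H0.

W+ = 12.5, W- = 15.5, W = min = 12.5, p = 0.799143, fail to reject H0.


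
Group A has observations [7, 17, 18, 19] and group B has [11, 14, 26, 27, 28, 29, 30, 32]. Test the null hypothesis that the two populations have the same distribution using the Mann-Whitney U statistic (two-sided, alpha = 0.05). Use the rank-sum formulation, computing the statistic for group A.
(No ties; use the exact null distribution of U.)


Step 1: Combine and sort all 12 observations; assign midranks.
sorted (value, group): (7,X), (11,Y), (14,Y), (17,X), (18,X), (19,X), (26,Y), (27,Y), (28,Y), (29,Y), (30,Y), (32,Y)
ranks: 7->1, 11->2, 14->3, 17->4, 18->5, 19->6, 26->7, 27->8, 28->9, 29->10, 30->11, 32->12
Step 2: Rank sum for X: R1 = 1 + 4 + 5 + 6 = 16.
Step 3: U_X = R1 - n1(n1+1)/2 = 16 - 4*5/2 = 16 - 10 = 6.
       U_Y = n1*n2 - U_X = 32 - 6 = 26.
Step 4: No ties, so the exact null distribution of U (based on enumerating the C(12,4) = 495 equally likely rank assignments) gives the two-sided p-value.
Step 5: p-value = 0.109091; compare to alpha = 0.05. fail to reject H0.

U_X = 6, p = 0.109091, fail to reject H0 at alpha = 0.05.


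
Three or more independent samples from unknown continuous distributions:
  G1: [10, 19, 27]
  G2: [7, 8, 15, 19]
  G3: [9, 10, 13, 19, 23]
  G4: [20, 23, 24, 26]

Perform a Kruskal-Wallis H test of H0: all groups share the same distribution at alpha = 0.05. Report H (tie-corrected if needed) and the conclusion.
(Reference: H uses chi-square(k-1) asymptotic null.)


Step 1: Combine all N = 16 observations and assign midranks.
sorted (value, group, rank): (7,G2,1), (8,G2,2), (9,G3,3), (10,G1,4.5), (10,G3,4.5), (13,G3,6), (15,G2,7), (19,G1,9), (19,G2,9), (19,G3,9), (20,G4,11), (23,G3,12.5), (23,G4,12.5), (24,G4,14), (26,G4,15), (27,G1,16)
Step 2: Sum ranks within each group.
R_1 = 29.5 (n_1 = 3)
R_2 = 19 (n_2 = 4)
R_3 = 35 (n_3 = 5)
R_4 = 52.5 (n_4 = 4)
Step 3: H = 12/(N(N+1)) * sum(R_i^2/n_i) - 3(N+1)
     = 12/(16*17) * (29.5^2/3 + 19^2/4 + 35^2/5 + 52.5^2/4) - 3*17
     = 0.044118 * 1314.4 - 51
     = 6.988051.
Step 4: Ties present; correction factor C = 1 - 36/(16^3 - 16) = 0.991176. Corrected H = 6.988051 / 0.991176 = 7.050260.
Step 5: Under H0, H ~ chi^2(3); p-value = 0.070313.
Step 6: alpha = 0.05. fail to reject H0.

H = 7.0503, df = 3, p = 0.070313, fail to reject H0.


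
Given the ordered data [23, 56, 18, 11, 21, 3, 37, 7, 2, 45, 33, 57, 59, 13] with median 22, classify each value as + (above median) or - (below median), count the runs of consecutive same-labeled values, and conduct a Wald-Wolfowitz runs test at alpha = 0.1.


Step 1: Compute median = 22; label A = above, B = below.
Labels in order: AABBBBABBAAAAB  (n_A = 7, n_B = 7)
Step 2: Count runs R = 6.
Step 3: Under H0 (random ordering), E[R] = 2*n_A*n_B/(n_A+n_B) + 1 = 2*7*7/14 + 1 = 8.0000.
        Var[R] = 2*n_A*n_B*(2*n_A*n_B - n_A - n_B) / ((n_A+n_B)^2 * (n_A+n_B-1)) = 8232/2548 = 3.2308.
        SD[R] = 1.7974.
Step 4: Continuity-corrected z = (R + 0.5 - E[R]) / SD[R] = (6 + 0.5 - 8.0000) / 1.7974 = -0.8345.
Step 5: Two-sided p-value via normal approximation = 2*(1 - Phi(|z|)) = 0.403986.
Step 6: alpha = 0.1. fail to reject H0.

R = 6, z = -0.8345, p = 0.403986, fail to reject H0.


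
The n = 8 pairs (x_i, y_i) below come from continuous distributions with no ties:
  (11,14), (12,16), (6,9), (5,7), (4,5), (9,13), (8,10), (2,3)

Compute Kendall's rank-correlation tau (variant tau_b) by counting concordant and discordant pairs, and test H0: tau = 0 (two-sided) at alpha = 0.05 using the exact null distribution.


Step 1: Enumerate the 28 unordered pairs (i,j) with i<j and classify each by sign(x_j-x_i) * sign(y_j-y_i).
  (1,2):dx=+1,dy=+2->C; (1,3):dx=-5,dy=-5->C; (1,4):dx=-6,dy=-7->C; (1,5):dx=-7,dy=-9->C
  (1,6):dx=-2,dy=-1->C; (1,7):dx=-3,dy=-4->C; (1,8):dx=-9,dy=-11->C; (2,3):dx=-6,dy=-7->C
  (2,4):dx=-7,dy=-9->C; (2,5):dx=-8,dy=-11->C; (2,6):dx=-3,dy=-3->C; (2,7):dx=-4,dy=-6->C
  (2,8):dx=-10,dy=-13->C; (3,4):dx=-1,dy=-2->C; (3,5):dx=-2,dy=-4->C; (3,6):dx=+3,dy=+4->C
  (3,7):dx=+2,dy=+1->C; (3,8):dx=-4,dy=-6->C; (4,5):dx=-1,dy=-2->C; (4,6):dx=+4,dy=+6->C
  (4,7):dx=+3,dy=+3->C; (4,8):dx=-3,dy=-4->C; (5,6):dx=+5,dy=+8->C; (5,7):dx=+4,dy=+5->C
  (5,8):dx=-2,dy=-2->C; (6,7):dx=-1,dy=-3->C; (6,8):dx=-7,dy=-10->C; (7,8):dx=-6,dy=-7->C
Step 2: C = 28, D = 0, total pairs = 28.
Step 3: tau = (C - D)/(n(n-1)/2) = (28 - 0)/28 = 1.000000.
Step 4: Exact two-sided p-value (enumerate n! = 40320 permutations of y under H0): p = 0.000050.
Step 5: alpha = 0.05. reject H0.

tau_b = 1.0000 (C=28, D=0), p = 0.000050, reject H0.


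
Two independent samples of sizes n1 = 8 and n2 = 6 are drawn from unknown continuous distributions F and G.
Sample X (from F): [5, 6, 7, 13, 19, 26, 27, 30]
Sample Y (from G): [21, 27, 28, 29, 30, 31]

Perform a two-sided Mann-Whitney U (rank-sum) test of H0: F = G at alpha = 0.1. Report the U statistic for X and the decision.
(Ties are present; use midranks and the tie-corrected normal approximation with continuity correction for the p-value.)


Step 1: Combine and sort all 14 observations; assign midranks.
sorted (value, group): (5,X), (6,X), (7,X), (13,X), (19,X), (21,Y), (26,X), (27,X), (27,Y), (28,Y), (29,Y), (30,X), (30,Y), (31,Y)
ranks: 5->1, 6->2, 7->3, 13->4, 19->5, 21->6, 26->7, 27->8.5, 27->8.5, 28->10, 29->11, 30->12.5, 30->12.5, 31->14
Step 2: Rank sum for X: R1 = 1 + 2 + 3 + 4 + 5 + 7 + 8.5 + 12.5 = 43.
Step 3: U_X = R1 - n1(n1+1)/2 = 43 - 8*9/2 = 43 - 36 = 7.
       U_Y = n1*n2 - U_X = 48 - 7 = 41.
Step 4: Ties are present, so use the tie-corrected normal approximation (with continuity correction) for the p-value.
Step 5: p-value = 0.032774; compare to alpha = 0.1. reject H0.

U_X = 7, p = 0.032774, reject H0 at alpha = 0.1.


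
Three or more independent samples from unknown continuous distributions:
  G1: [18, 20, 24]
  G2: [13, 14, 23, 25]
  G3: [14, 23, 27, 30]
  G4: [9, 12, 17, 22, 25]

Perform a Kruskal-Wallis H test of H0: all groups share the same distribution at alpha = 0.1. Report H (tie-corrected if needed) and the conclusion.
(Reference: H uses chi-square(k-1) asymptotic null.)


Step 1: Combine all N = 16 observations and assign midranks.
sorted (value, group, rank): (9,G4,1), (12,G4,2), (13,G2,3), (14,G2,4.5), (14,G3,4.5), (17,G4,6), (18,G1,7), (20,G1,8), (22,G4,9), (23,G2,10.5), (23,G3,10.5), (24,G1,12), (25,G2,13.5), (25,G4,13.5), (27,G3,15), (30,G3,16)
Step 2: Sum ranks within each group.
R_1 = 27 (n_1 = 3)
R_2 = 31.5 (n_2 = 4)
R_3 = 46 (n_3 = 4)
R_4 = 31.5 (n_4 = 5)
Step 3: H = 12/(N(N+1)) * sum(R_i^2/n_i) - 3(N+1)
     = 12/(16*17) * (27^2/3 + 31.5^2/4 + 46^2/4 + 31.5^2/5) - 3*17
     = 0.044118 * 1218.51 - 51
     = 2.757904.
Step 4: Ties present; correction factor C = 1 - 18/(16^3 - 16) = 0.995588. Corrected H = 2.757904 / 0.995588 = 2.770126.
Step 5: Under H0, H ~ chi^2(3); p-value = 0.428441.
Step 6: alpha = 0.1. fail to reject H0.

H = 2.7701, df = 3, p = 0.428441, fail to reject H0.


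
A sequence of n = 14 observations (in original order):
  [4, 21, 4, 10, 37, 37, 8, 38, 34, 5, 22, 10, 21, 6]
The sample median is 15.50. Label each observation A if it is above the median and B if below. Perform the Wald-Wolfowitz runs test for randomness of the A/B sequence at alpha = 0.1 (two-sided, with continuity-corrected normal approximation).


Step 1: Compute median = 15.50; label A = above, B = below.
Labels in order: BABBAABAABABAB  (n_A = 7, n_B = 7)
Step 2: Count runs R = 11.
Step 3: Under H0 (random ordering), E[R] = 2*n_A*n_B/(n_A+n_B) + 1 = 2*7*7/14 + 1 = 8.0000.
        Var[R] = 2*n_A*n_B*(2*n_A*n_B - n_A - n_B) / ((n_A+n_B)^2 * (n_A+n_B-1)) = 8232/2548 = 3.2308.
        SD[R] = 1.7974.
Step 4: Continuity-corrected z = (R - 0.5 - E[R]) / SD[R] = (11 - 0.5 - 8.0000) / 1.7974 = 1.3909.
Step 5: Two-sided p-value via normal approximation = 2*(1 - Phi(|z|)) = 0.164264.
Step 6: alpha = 0.1. fail to reject H0.

R = 11, z = 1.3909, p = 0.164264, fail to reject H0.


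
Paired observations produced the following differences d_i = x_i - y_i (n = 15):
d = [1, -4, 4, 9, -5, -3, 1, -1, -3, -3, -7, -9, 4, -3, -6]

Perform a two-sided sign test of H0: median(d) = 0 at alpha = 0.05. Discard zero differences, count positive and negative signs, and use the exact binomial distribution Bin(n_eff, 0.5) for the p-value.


Step 1: Discard zero differences. Original n = 15; n_eff = number of nonzero differences = 15.
Nonzero differences (with sign): +1, -4, +4, +9, -5, -3, +1, -1, -3, -3, -7, -9, +4, -3, -6
Step 2: Count signs: positive = 5, negative = 10.
Step 3: Under H0: P(positive) = 0.5, so the number of positives S ~ Bin(15, 0.5).
Step 4: Two-sided exact p-value = sum of Bin(15,0.5) probabilities at or below the observed probability = 0.301758.
Step 5: alpha = 0.05. fail to reject H0.

n_eff = 15, pos = 5, neg = 10, p = 0.301758, fail to reject H0.


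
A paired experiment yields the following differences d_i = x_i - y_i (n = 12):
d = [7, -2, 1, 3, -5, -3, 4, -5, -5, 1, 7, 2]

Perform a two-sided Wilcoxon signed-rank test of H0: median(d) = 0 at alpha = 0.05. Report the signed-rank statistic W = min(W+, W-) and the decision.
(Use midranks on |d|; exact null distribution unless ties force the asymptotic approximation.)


Step 1: Drop any zero differences (none here) and take |d_i|.
|d| = [7, 2, 1, 3, 5, 3, 4, 5, 5, 1, 7, 2]
Step 2: Midrank |d_i| (ties get averaged ranks).
ranks: |7|->11.5, |2|->3.5, |1|->1.5, |3|->5.5, |5|->9, |3|->5.5, |4|->7, |5|->9, |5|->9, |1|->1.5, |7|->11.5, |2|->3.5
Step 3: Attach original signs; sum ranks with positive sign and with negative sign.
W+ = 11.5 + 1.5 + 5.5 + 7 + 1.5 + 11.5 + 3.5 = 42
W- = 3.5 + 9 + 5.5 + 9 + 9 = 36
(Check: W+ + W- = 78 should equal n(n+1)/2 = 78.)
Step 4: Test statistic W = min(W+, W-) = 36.
Step 5: Ties in |d|, so use the tie-corrected normal approximation.
        E[W] = n(n+1)/4 = 12*13/4 = 39.
        Tie groups: |d|=1 (t=2), |d|=2 (t=2), |d|=3 (t=2), |d|=5 (t=3), |d|=7 (t=2); sum(t^3 - t) = 48.
        Var[W] = n(n+1)(2n+1)/24 - sum(t^3-t)/48 = 3900/24 - 48/48 = 161.5.
        z = (W - E[W]) / sqrt(Var[W]) = (36 - 39) / 12.7083 = -0.2361.
        Two-sided p = 2*Phi(z) = 0.813381.
Step 6: alpha = 0.05. fail to reject H0.

W+ = 42, W- = 36, W = min = 36, p = 0.813381, fail to reject H0.


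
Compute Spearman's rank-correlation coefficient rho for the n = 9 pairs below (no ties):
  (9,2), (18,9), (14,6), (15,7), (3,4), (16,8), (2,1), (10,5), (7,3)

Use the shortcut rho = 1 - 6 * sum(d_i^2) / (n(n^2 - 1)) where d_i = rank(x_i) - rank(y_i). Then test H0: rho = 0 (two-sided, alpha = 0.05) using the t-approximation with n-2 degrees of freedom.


Step 1: Rank x and y separately (midranks; no ties here).
rank(x): 9->4, 18->9, 14->6, 15->7, 3->2, 16->8, 2->1, 10->5, 7->3
rank(y): 2->2, 9->9, 6->6, 7->7, 4->4, 8->8, 1->1, 5->5, 3->3
Step 2: d_i = R_x(i) - R_y(i); compute d_i^2.
  (4-2)^2=4, (9-9)^2=0, (6-6)^2=0, (7-7)^2=0, (2-4)^2=4, (8-8)^2=0, (1-1)^2=0, (5-5)^2=0, (3-3)^2=0
sum(d^2) = 8.
Step 3: rho = 1 - 6*8 / (9*(9^2 - 1)) = 1 - 48/720 = 0.933333.
Step 4: Under H0, t = rho * sqrt((n-2)/(1-rho^2)) = 6.8783 ~ t(7).
Step 5: Two-sided p-value from the t-distribution with 7 df = 0.000236.
Step 6: alpha = 0.05. reject H0.

rho = 0.9333, p = 0.000236, reject H0 at alpha = 0.05.


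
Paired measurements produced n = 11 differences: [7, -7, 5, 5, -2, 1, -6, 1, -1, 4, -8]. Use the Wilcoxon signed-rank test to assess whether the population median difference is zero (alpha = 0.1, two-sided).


Step 1: Drop any zero differences (none here) and take |d_i|.
|d| = [7, 7, 5, 5, 2, 1, 6, 1, 1, 4, 8]
Step 2: Midrank |d_i| (ties get averaged ranks).
ranks: |7|->9.5, |7|->9.5, |5|->6.5, |5|->6.5, |2|->4, |1|->2, |6|->8, |1|->2, |1|->2, |4|->5, |8|->11
Step 3: Attach original signs; sum ranks with positive sign and with negative sign.
W+ = 9.5 + 6.5 + 6.5 + 2 + 2 + 5 = 31.5
W- = 9.5 + 4 + 8 + 2 + 11 = 34.5
(Check: W+ + W- = 66 should equal n(n+1)/2 = 66.)
Step 4: Test statistic W = min(W+, W-) = 31.5.
Step 5: Ties in |d|, so use the tie-corrected normal approximation.
        E[W] = n(n+1)/4 = 11*12/4 = 33.
        Tie groups: |d|=1 (t=3), |d|=5 (t=2), |d|=7 (t=2); sum(t^3 - t) = 36.
        Var[W] = n(n+1)(2n+1)/24 - sum(t^3-t)/48 = 3036/24 - 36/48 = 125.75.
        z = (W - E[W]) / sqrt(Var[W]) = (31.5 - 33) / 11.2138 = -0.1338.
        Two-sided p = 2*Phi(z) = 0.893590.
Step 6: alpha = 0.1. fail to reject H0.

W+ = 31.5, W- = 34.5, W = min = 31.5, p = 0.893590, fail to reject H0.


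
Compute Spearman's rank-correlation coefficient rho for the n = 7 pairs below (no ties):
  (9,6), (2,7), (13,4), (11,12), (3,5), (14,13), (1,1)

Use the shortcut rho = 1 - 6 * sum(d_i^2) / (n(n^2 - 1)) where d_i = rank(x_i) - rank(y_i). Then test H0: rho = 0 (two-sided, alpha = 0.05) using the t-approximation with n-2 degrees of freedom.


Step 1: Rank x and y separately (midranks; no ties here).
rank(x): 9->4, 2->2, 13->6, 11->5, 3->3, 14->7, 1->1
rank(y): 6->4, 7->5, 4->2, 12->6, 5->3, 13->7, 1->1
Step 2: d_i = R_x(i) - R_y(i); compute d_i^2.
  (4-4)^2=0, (2-5)^2=9, (6-2)^2=16, (5-6)^2=1, (3-3)^2=0, (7-7)^2=0, (1-1)^2=0
sum(d^2) = 26.
Step 3: rho = 1 - 6*26 / (7*(7^2 - 1)) = 1 - 156/336 = 0.535714.
Step 4: Under H0, t = rho * sqrt((n-2)/(1-rho^2)) = 1.4186 ~ t(5).
Step 5: Two-sided p-value from the t-distribution with 5 df = 0.215217.
Step 6: alpha = 0.05. fail to reject H0.

rho = 0.5357, p = 0.215217, fail to reject H0 at alpha = 0.05.


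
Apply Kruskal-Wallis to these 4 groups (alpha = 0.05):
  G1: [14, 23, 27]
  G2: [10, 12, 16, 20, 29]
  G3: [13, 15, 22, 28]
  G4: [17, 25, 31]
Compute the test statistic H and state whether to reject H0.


Step 1: Combine all N = 15 observations and assign midranks.
sorted (value, group, rank): (10,G2,1), (12,G2,2), (13,G3,3), (14,G1,4), (15,G3,5), (16,G2,6), (17,G4,7), (20,G2,8), (22,G3,9), (23,G1,10), (25,G4,11), (27,G1,12), (28,G3,13), (29,G2,14), (31,G4,15)
Step 2: Sum ranks within each group.
R_1 = 26 (n_1 = 3)
R_2 = 31 (n_2 = 5)
R_3 = 30 (n_3 = 4)
R_4 = 33 (n_4 = 3)
Step 3: H = 12/(N(N+1)) * sum(R_i^2/n_i) - 3(N+1)
     = 12/(15*16) * (26^2/3 + 31^2/5 + 30^2/4 + 33^2/3) - 3*16
     = 0.050000 * 1005.53 - 48
     = 2.276667.
Step 4: No ties, so H is used without correction.
Step 5: Under H0, H ~ chi^2(3); p-value = 0.517006.
Step 6: alpha = 0.05. fail to reject H0.

H = 2.2767, df = 3, p = 0.517006, fail to reject H0.


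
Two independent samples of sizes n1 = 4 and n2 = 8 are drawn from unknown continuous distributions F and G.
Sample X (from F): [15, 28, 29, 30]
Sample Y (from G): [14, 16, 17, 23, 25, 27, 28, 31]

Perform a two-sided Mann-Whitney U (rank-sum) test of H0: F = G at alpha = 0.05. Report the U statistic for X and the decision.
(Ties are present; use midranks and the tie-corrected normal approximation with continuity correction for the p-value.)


Step 1: Combine and sort all 12 observations; assign midranks.
sorted (value, group): (14,Y), (15,X), (16,Y), (17,Y), (23,Y), (25,Y), (27,Y), (28,X), (28,Y), (29,X), (30,X), (31,Y)
ranks: 14->1, 15->2, 16->3, 17->4, 23->5, 25->6, 27->7, 28->8.5, 28->8.5, 29->10, 30->11, 31->12
Step 2: Rank sum for X: R1 = 2 + 8.5 + 10 + 11 = 31.5.
Step 3: U_X = R1 - n1(n1+1)/2 = 31.5 - 4*5/2 = 31.5 - 10 = 21.5.
       U_Y = n1*n2 - U_X = 32 - 21.5 = 10.5.
Step 4: Ties are present, so use the tie-corrected normal approximation (with continuity correction) for the p-value.
Step 5: p-value = 0.394938; compare to alpha = 0.05. fail to reject H0.

U_X = 21.5, p = 0.394938, fail to reject H0 at alpha = 0.05.


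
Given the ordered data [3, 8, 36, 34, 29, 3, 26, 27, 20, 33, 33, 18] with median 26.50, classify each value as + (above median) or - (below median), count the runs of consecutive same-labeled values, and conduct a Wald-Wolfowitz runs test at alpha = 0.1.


Step 1: Compute median = 26.50; label A = above, B = below.
Labels in order: BBAAABBABAAB  (n_A = 6, n_B = 6)
Step 2: Count runs R = 7.
Step 3: Under H0 (random ordering), E[R] = 2*n_A*n_B/(n_A+n_B) + 1 = 2*6*6/12 + 1 = 7.0000.
        Var[R] = 2*n_A*n_B*(2*n_A*n_B - n_A - n_B) / ((n_A+n_B)^2 * (n_A+n_B-1)) = 4320/1584 = 2.7273.
        SD[R] = 1.6514.
Step 4: R = E[R], so z = 0 with no continuity correction.
Step 5: Two-sided p-value via normal approximation = 2*(1 - Phi(|z|)) = 1.000000.
Step 6: alpha = 0.1. fail to reject H0.

R = 7, z = 0.0000, p = 1.000000, fail to reject H0.


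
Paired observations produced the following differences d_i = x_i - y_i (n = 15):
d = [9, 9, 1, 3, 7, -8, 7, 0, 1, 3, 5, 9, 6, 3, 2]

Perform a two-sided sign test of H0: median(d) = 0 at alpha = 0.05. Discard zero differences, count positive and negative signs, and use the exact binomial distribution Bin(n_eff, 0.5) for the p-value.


Step 1: Discard zero differences. Original n = 15; n_eff = number of nonzero differences = 14.
Nonzero differences (with sign): +9, +9, +1, +3, +7, -8, +7, +1, +3, +5, +9, +6, +3, +2
Step 2: Count signs: positive = 13, negative = 1.
Step 3: Under H0: P(positive) = 0.5, so the number of positives S ~ Bin(14, 0.5).
Step 4: Two-sided exact p-value = sum of Bin(14,0.5) probabilities at or below the observed probability = 0.001831.
Step 5: alpha = 0.05. reject H0.

n_eff = 14, pos = 13, neg = 1, p = 0.001831, reject H0.


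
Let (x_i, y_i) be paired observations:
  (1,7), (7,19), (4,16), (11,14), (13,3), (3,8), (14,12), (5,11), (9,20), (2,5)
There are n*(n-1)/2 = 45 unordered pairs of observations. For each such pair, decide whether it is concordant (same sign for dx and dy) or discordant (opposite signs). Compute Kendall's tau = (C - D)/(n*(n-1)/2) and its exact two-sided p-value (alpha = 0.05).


Step 1: Enumerate the 45 unordered pairs (i,j) with i<j and classify each by sign(x_j-x_i) * sign(y_j-y_i).
  (1,2):dx=+6,dy=+12->C; (1,3):dx=+3,dy=+9->C; (1,4):dx=+10,dy=+7->C; (1,5):dx=+12,dy=-4->D
  (1,6):dx=+2,dy=+1->C; (1,7):dx=+13,dy=+5->C; (1,8):dx=+4,dy=+4->C; (1,9):dx=+8,dy=+13->C
  (1,10):dx=+1,dy=-2->D; (2,3):dx=-3,dy=-3->C; (2,4):dx=+4,dy=-5->D; (2,5):dx=+6,dy=-16->D
  (2,6):dx=-4,dy=-11->C; (2,7):dx=+7,dy=-7->D; (2,8):dx=-2,dy=-8->C; (2,9):dx=+2,dy=+1->C
  (2,10):dx=-5,dy=-14->C; (3,4):dx=+7,dy=-2->D; (3,5):dx=+9,dy=-13->D; (3,6):dx=-1,dy=-8->C
  (3,7):dx=+10,dy=-4->D; (3,8):dx=+1,dy=-5->D; (3,9):dx=+5,dy=+4->C; (3,10):dx=-2,dy=-11->C
  (4,5):dx=+2,dy=-11->D; (4,6):dx=-8,dy=-6->C; (4,7):dx=+3,dy=-2->D; (4,8):dx=-6,dy=-3->C
  (4,9):dx=-2,dy=+6->D; (4,10):dx=-9,dy=-9->C; (5,6):dx=-10,dy=+5->D; (5,7):dx=+1,dy=+9->C
  (5,8):dx=-8,dy=+8->D; (5,9):dx=-4,dy=+17->D; (5,10):dx=-11,dy=+2->D; (6,7):dx=+11,dy=+4->C
  (6,8):dx=+2,dy=+3->C; (6,9):dx=+6,dy=+12->C; (6,10):dx=-1,dy=-3->C; (7,8):dx=-9,dy=-1->C
  (7,9):dx=-5,dy=+8->D; (7,10):dx=-12,dy=-7->C; (8,9):dx=+4,dy=+9->C; (8,10):dx=-3,dy=-6->C
  (9,10):dx=-7,dy=-15->C
Step 2: C = 28, D = 17, total pairs = 45.
Step 3: tau = (C - D)/(n(n-1)/2) = (28 - 17)/45 = 0.244444.
Step 4: Exact two-sided p-value (enumerate n! = 3628800 permutations of y under H0): p = 0.380720.
Step 5: alpha = 0.05. fail to reject H0.

tau_b = 0.2444 (C=28, D=17), p = 0.380720, fail to reject H0.


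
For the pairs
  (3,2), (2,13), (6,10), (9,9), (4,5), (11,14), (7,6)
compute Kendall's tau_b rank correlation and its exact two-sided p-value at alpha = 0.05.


Step 1: Enumerate the 21 unordered pairs (i,j) with i<j and classify each by sign(x_j-x_i) * sign(y_j-y_i).
  (1,2):dx=-1,dy=+11->D; (1,3):dx=+3,dy=+8->C; (1,4):dx=+6,dy=+7->C; (1,5):dx=+1,dy=+3->C
  (1,6):dx=+8,dy=+12->C; (1,7):dx=+4,dy=+4->C; (2,3):dx=+4,dy=-3->D; (2,4):dx=+7,dy=-4->D
  (2,5):dx=+2,dy=-8->D; (2,6):dx=+9,dy=+1->C; (2,7):dx=+5,dy=-7->D; (3,4):dx=+3,dy=-1->D
  (3,5):dx=-2,dy=-5->C; (3,6):dx=+5,dy=+4->C; (3,7):dx=+1,dy=-4->D; (4,5):dx=-5,dy=-4->C
  (4,6):dx=+2,dy=+5->C; (4,7):dx=-2,dy=-3->C; (5,6):dx=+7,dy=+9->C; (5,7):dx=+3,dy=+1->C
  (6,7):dx=-4,dy=-8->C
Step 2: C = 14, D = 7, total pairs = 21.
Step 3: tau = (C - D)/(n(n-1)/2) = (14 - 7)/21 = 0.333333.
Step 4: Exact two-sided p-value (enumerate n! = 5040 permutations of y under H0): p = 0.381349.
Step 5: alpha = 0.05. fail to reject H0.

tau_b = 0.3333 (C=14, D=7), p = 0.381349, fail to reject H0.
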